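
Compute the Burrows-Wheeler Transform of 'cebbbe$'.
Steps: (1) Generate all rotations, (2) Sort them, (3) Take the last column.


Rotations (sorted):
  0: $cebbbe -> last char: e
  1: bbbe$ce -> last char: e
  2: bbe$ceb -> last char: b
  3: be$cebb -> last char: b
  4: cebbbe$ -> last char: $
  5: e$cebbb -> last char: b
  6: ebbbe$c -> last char: c


BWT = eebb$bc


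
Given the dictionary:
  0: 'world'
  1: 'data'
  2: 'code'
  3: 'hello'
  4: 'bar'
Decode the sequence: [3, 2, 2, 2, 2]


Look up each index in the dictionary:
  3 -> 'hello'
  2 -> 'code'
  2 -> 'code'
  2 -> 'code'
  2 -> 'code'

Decoded: "hello code code code code"


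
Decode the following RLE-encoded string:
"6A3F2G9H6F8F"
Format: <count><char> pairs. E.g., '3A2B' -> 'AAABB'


Expanding each <count><char> pair:
  6A -> 'AAAAAA'
  3F -> 'FFF'
  2G -> 'GG'
  9H -> 'HHHHHHHHH'
  6F -> 'FFFFFF'
  8F -> 'FFFFFFFF'

Decoded = AAAAAAFFFGGHHHHHHHHHFFFFFFFFFFFFFF


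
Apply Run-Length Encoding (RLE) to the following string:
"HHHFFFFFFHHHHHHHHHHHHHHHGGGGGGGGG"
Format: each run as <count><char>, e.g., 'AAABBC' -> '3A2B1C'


Scanning runs left to right:
  i=0: run of 'H' x 3 -> '3H'
  i=3: run of 'F' x 6 -> '6F'
  i=9: run of 'H' x 15 -> '15H'
  i=24: run of 'G' x 9 -> '9G'

RLE = 3H6F15H9G


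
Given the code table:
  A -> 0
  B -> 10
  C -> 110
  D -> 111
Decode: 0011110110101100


Decoding:
0 -> A
0 -> A
111 -> D
10 -> B
110 -> C
10 -> B
110 -> C
0 -> A


Result: AADBCBCA


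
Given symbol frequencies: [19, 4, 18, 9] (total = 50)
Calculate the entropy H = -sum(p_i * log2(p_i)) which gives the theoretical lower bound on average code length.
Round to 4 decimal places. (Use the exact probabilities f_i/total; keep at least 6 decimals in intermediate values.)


Per-symbol terms -p_i * log2(p_i) with p_i = f_i/50:
  p = 19/50 = 0.380000: log2(p) = -1.395929, -p*log2(p) = 0.530453
  p = 4/50 = 0.080000: log2(p) = -3.643856, -p*log2(p) = 0.291508
  p = 18/50 = 0.360000: log2(p) = -1.473931, -p*log2(p) = 0.530615
  p = 9/50 = 0.180000: log2(p) = -2.473931, -p*log2(p) = 0.445308
H = 0.530453 + 0.291508 + 0.530615 + 0.445308 = 1.797884

H = 1.7979 bits/symbol


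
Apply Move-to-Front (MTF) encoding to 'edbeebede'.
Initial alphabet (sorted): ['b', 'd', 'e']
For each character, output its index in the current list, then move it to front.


MTF encoding:
'e': index 2 in ['b', 'd', 'e'] -> ['e', 'b', 'd']
'd': index 2 in ['e', 'b', 'd'] -> ['d', 'e', 'b']
'b': index 2 in ['d', 'e', 'b'] -> ['b', 'd', 'e']
'e': index 2 in ['b', 'd', 'e'] -> ['e', 'b', 'd']
'e': index 0 in ['e', 'b', 'd'] -> ['e', 'b', 'd']
'b': index 1 in ['e', 'b', 'd'] -> ['b', 'e', 'd']
'e': index 1 in ['b', 'e', 'd'] -> ['e', 'b', 'd']
'd': index 2 in ['e', 'b', 'd'] -> ['d', 'e', 'b']
'e': index 1 in ['d', 'e', 'b'] -> ['e', 'd', 'b']


Output: [2, 2, 2, 2, 0, 1, 1, 2, 1]


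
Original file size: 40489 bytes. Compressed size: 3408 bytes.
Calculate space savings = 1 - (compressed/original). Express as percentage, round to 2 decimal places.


ratio = compressed/original = 3408/40489 = 0.084171
savings = 1 - ratio = 1 - 0.084171 = 0.915829
as a percentage: 0.915829 * 100 = 91.58%

Space savings = 1 - 3408/40489 = 91.58%


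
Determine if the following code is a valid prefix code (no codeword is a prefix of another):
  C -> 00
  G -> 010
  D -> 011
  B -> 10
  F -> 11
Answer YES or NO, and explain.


Checking each pair (does one codeword prefix another?):
  C='00' vs G='010': no prefix
  C='00' vs D='011': no prefix
  C='00' vs B='10': no prefix
  C='00' vs F='11': no prefix
  G='010' vs C='00': no prefix
  G='010' vs D='011': no prefix
  G='010' vs B='10': no prefix
  G='010' vs F='11': no prefix
  D='011' vs C='00': no prefix
  D='011' vs G='010': no prefix
  D='011' vs B='10': no prefix
  D='011' vs F='11': no prefix
  B='10' vs C='00': no prefix
  B='10' vs G='010': no prefix
  B='10' vs D='011': no prefix
  B='10' vs F='11': no prefix
  F='11' vs C='00': no prefix
  F='11' vs G='010': no prefix
  F='11' vs D='011': no prefix
  F='11' vs B='10': no prefix
No violation found over all pairs.

YES -- this is a valid prefix code. No codeword is a prefix of any other codeword.


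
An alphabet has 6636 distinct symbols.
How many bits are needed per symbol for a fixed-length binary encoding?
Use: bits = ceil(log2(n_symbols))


log2(6636) = 12.6961
Bracket: 2^12 = 4096 < 6636 <= 2^13 = 8192
So ceil(log2(6636)) = 13

bits = ceil(log2(6636)) = ceil(12.6961) = 13 bits


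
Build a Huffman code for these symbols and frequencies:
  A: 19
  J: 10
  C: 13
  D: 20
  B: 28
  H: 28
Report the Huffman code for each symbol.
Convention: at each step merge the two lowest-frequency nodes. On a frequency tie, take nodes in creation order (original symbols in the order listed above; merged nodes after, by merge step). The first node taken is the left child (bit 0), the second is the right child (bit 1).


Huffman tree construction:
Step 1: Merge J(10) + C(13) = 23
Step 2: Merge A(19) + D(20) = 39
Step 3: Merge (J+C)(23) + B(28) = 51
Step 4: Merge H(28) + (A+D)(39) = 67
Step 5: Merge ((J+C)+B)(51) + (H+(A+D))(67) = 118
Read each symbol's code off the tree from the root (left child = 0, right child = 1).

Codes:
  A: 110 (length 3)
  J: 000 (length 3)
  C: 001 (length 3)
  D: 111 (length 3)
  B: 01 (length 2)
  H: 10 (length 2)
Average code length: 298/118 = 2.5254 bits/symbol


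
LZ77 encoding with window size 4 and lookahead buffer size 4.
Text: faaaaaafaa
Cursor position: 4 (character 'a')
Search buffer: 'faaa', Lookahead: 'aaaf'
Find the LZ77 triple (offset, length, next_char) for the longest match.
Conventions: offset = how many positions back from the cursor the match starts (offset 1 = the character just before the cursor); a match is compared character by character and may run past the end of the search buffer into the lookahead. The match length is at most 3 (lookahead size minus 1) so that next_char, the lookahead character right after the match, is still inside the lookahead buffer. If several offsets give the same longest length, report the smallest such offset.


Try each offset into the search buffer:
  offset=1 (pos 3, char 'a'): match length 3
  offset=2 (pos 2, char 'a'): match length 3
  offset=3 (pos 1, char 'a'): match length 3
  offset=4 (pos 0, char 'f'): match length 0
Longest match has length 3, found at offsets 1, 2, 3; take the smallest, offset 1.
next_char = character at position 4 + 3 = 7 -> 'f'

Best match: offset=1, length=3 (matching 'aaa' starting at position 3)
LZ77 triple: (1, 3, 'f')


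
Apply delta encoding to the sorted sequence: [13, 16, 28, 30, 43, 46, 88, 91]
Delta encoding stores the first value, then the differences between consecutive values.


First value: 13
Deltas:
  16 - 13 = 3
  28 - 16 = 12
  30 - 28 = 2
  43 - 30 = 13
  46 - 43 = 3
  88 - 46 = 42
  91 - 88 = 3


Delta encoded: [13, 3, 12, 2, 13, 3, 42, 3]


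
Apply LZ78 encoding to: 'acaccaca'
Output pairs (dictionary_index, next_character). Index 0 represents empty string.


LZ78 encoding steps:
Dictionary: {0: ''}
Step 1: w='' (idx 0), next='a' -> output (0, 'a'), add 'a' as idx 1
Step 2: w='' (idx 0), next='c' -> output (0, 'c'), add 'c' as idx 2
Step 3: w='a' (idx 1), next='c' -> output (1, 'c'), add 'ac' as idx 3
Step 4: w='c' (idx 2), next='a' -> output (2, 'a'), add 'ca' as idx 4
Step 5: w='ca' (idx 4), end of input -> output (4, '')


Encoded: [(0, 'a'), (0, 'c'), (1, 'c'), (2, 'a'), (4, '')]


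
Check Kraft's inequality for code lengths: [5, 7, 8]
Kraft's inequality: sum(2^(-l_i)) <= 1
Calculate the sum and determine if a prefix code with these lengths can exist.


Sum = 2^(-5) + 2^(-7) + 2^(-8)
    = 0.03125 + 0.0078125 + 0.00390625
    = 11/256 = 0.04296875
Since 0.04296875 <= 1, Kraft's inequality IS satisfied.
A prefix code with these lengths CAN exist.

Kraft sum = 0.04296875. Satisfied.


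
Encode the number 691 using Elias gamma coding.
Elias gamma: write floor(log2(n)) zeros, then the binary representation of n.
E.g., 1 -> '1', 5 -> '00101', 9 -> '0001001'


num_bits = floor(log2(691)) + 1 = 10
leading_zeros = num_bits - 1 = 9
binary(691) = 1010110011

Elias gamma(691) = '000000000' + '1010110011' = 0000000001010110011 (19 bits)


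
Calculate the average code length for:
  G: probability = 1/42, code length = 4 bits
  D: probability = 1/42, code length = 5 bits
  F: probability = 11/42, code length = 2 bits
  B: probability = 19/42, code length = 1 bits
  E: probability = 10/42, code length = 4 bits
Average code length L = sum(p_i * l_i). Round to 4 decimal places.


Weighted contributions p_i * l_i:
  G: (1/42) * 4 = 4/42
  D: (1/42) * 5 = 5/42
  F: (11/42) * 2 = 22/42
  B: (19/42) * 1 = 19/42
  E: (10/42) * 4 = 40/42
Sum = (4 + 5 + 22 + 19 + 40)/42 = 90/42

L = 90/42 = 2.1429 bits/symbol


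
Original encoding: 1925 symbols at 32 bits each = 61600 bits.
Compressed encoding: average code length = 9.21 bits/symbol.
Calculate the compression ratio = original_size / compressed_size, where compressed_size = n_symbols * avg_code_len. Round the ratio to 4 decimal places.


original_size = n_symbols * orig_bits = 1925 * 32 = 61600 bits
compressed_size = n_symbols * avg_code_len = 1925 * 9.21 = 17729.25 bits
ratio = original_size / compressed_size = 61600 / 17729.25 = 3.4745

Compression ratio = 3.4745


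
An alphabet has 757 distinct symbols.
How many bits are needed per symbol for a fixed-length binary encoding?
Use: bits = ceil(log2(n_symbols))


log2(757) = 9.5641
Bracket: 2^9 = 512 < 757 <= 2^10 = 1024
So ceil(log2(757)) = 10

bits = ceil(log2(757)) = ceil(9.5641) = 10 bits


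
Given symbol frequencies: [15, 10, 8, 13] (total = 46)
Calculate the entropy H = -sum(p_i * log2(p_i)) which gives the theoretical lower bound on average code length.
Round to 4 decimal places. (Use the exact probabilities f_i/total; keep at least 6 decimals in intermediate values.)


Per-symbol terms -p_i * log2(p_i) with p_i = f_i/46:
  p = 15/46 = 0.326087: log2(p) = -1.616671, -p*log2(p) = 0.527175
  p = 10/46 = 0.217391: log2(p) = -2.201634, -p*log2(p) = 0.478616
  p = 8/46 = 0.173913: log2(p) = -2.523562, -p*log2(p) = 0.438880
  p = 13/46 = 0.282609: log2(p) = -1.823122, -p*log2(p) = 0.515230
H = 0.527175 + 0.478616 + 0.438880 + 0.515230 = 1.959901

H = 1.9599 bits/symbol


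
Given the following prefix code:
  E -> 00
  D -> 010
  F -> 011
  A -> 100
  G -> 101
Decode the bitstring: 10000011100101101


Decoding step by step:
Bits 100 -> A
Bits 00 -> E
Bits 011 -> F
Bits 100 -> A
Bits 101 -> G
Bits 101 -> G


Decoded message: AEFAGG


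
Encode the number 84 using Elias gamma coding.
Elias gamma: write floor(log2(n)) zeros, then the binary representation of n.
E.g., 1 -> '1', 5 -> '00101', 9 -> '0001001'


num_bits = floor(log2(84)) + 1 = 7
leading_zeros = num_bits - 1 = 6
binary(84) = 1010100

Elias gamma(84) = '000000' + '1010100' = 0000001010100 (13 bits)


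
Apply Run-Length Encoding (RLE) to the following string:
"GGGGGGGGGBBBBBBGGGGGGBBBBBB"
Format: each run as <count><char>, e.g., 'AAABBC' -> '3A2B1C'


Scanning runs left to right:
  i=0: run of 'G' x 9 -> '9G'
  i=9: run of 'B' x 6 -> '6B'
  i=15: run of 'G' x 6 -> '6G'
  i=21: run of 'B' x 6 -> '6B'

RLE = 9G6B6G6B


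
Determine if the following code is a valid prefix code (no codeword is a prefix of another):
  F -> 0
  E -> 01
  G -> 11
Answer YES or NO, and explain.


Checking each pair (does one codeword prefix another?):
  F='0' vs E='01': prefix -- VIOLATION

NO -- this is NOT a valid prefix code. F (0) is a prefix of E (01).


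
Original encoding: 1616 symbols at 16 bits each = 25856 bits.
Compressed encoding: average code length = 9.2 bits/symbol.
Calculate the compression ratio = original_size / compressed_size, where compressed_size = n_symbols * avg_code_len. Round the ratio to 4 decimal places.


original_size = n_symbols * orig_bits = 1616 * 16 = 25856 bits
compressed_size = n_symbols * avg_code_len = 1616 * 9.2 = 14867.2 bits
ratio = original_size / compressed_size = 25856 / 14867.2 = 1.7391

Compression ratio = 1.7391


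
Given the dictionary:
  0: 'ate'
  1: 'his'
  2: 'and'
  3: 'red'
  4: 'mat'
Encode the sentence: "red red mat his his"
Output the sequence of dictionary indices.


Look up each word in the dictionary:
  'red' -> 3
  'red' -> 3
  'mat' -> 4
  'his' -> 1
  'his' -> 1

Encoded: [3, 3, 4, 1, 1]


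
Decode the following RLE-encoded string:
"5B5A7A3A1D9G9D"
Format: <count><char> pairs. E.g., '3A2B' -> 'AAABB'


Expanding each <count><char> pair:
  5B -> 'BBBBB'
  5A -> 'AAAAA'
  7A -> 'AAAAAAA'
  3A -> 'AAA'
  1D -> 'D'
  9G -> 'GGGGGGGGG'
  9D -> 'DDDDDDDDD'

Decoded = BBBBBAAAAAAAAAAAAAAADGGGGGGGGGDDDDDDDDD


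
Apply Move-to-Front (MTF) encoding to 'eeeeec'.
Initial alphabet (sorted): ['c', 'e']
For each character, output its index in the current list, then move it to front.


MTF encoding:
'e': index 1 in ['c', 'e'] -> ['e', 'c']
'e': index 0 in ['e', 'c'] -> ['e', 'c']
'e': index 0 in ['e', 'c'] -> ['e', 'c']
'e': index 0 in ['e', 'c'] -> ['e', 'c']
'e': index 0 in ['e', 'c'] -> ['e', 'c']
'c': index 1 in ['e', 'c'] -> ['c', 'e']


Output: [1, 0, 0, 0, 0, 1]


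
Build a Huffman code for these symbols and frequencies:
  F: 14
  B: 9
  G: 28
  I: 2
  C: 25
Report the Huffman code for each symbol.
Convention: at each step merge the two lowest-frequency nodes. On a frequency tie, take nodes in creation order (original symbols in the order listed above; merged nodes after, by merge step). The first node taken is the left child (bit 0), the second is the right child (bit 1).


Huffman tree construction:
Step 1: Merge I(2) + B(9) = 11
Step 2: Merge (I+B)(11) + F(14) = 25
Step 3: Merge C(25) + ((I+B)+F)(25) = 50
Step 4: Merge G(28) + (C+((I+B)+F))(50) = 78
Read each symbol's code off the tree from the root (left child = 0, right child = 1).

Codes:
  F: 111 (length 3)
  B: 1101 (length 4)
  G: 0 (length 1)
  I: 1100 (length 4)
  C: 10 (length 2)
Average code length: 164/78 = 2.1026 bits/symbol


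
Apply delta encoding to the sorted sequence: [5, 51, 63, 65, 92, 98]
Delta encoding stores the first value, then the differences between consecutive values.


First value: 5
Deltas:
  51 - 5 = 46
  63 - 51 = 12
  65 - 63 = 2
  92 - 65 = 27
  98 - 92 = 6


Delta encoded: [5, 46, 12, 2, 27, 6]


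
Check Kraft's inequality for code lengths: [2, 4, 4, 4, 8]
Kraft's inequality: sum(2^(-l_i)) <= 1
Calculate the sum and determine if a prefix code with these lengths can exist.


Sum = 2^(-2) + 2^(-4) + 2^(-4) + 2^(-4) + 2^(-8)
    = 0.25 + 0.0625 + 0.0625 + 0.0625 + 0.00390625
    = 113/256 = 0.44140625
Since 0.44140625 <= 1, Kraft's inequality IS satisfied.
A prefix code with these lengths CAN exist.

Kraft sum = 0.44140625. Satisfied.


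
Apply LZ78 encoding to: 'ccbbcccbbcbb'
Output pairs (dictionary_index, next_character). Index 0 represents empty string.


LZ78 encoding steps:
Dictionary: {0: ''}
Step 1: w='' (idx 0), next='c' -> output (0, 'c'), add 'c' as idx 1
Step 2: w='c' (idx 1), next='b' -> output (1, 'b'), add 'cb' as idx 2
Step 3: w='' (idx 0), next='b' -> output (0, 'b'), add 'b' as idx 3
Step 4: w='c' (idx 1), next='c' -> output (1, 'c'), add 'cc' as idx 4
Step 5: w='cb' (idx 2), next='b' -> output (2, 'b'), add 'cbb' as idx 5
Step 6: w='cbb' (idx 5), end of input -> output (5, '')


Encoded: [(0, 'c'), (1, 'b'), (0, 'b'), (1, 'c'), (2, 'b'), (5, '')]


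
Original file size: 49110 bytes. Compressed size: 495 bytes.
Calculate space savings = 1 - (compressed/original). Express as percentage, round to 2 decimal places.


ratio = compressed/original = 495/49110 = 0.010079
savings = 1 - ratio = 1 - 0.010079 = 0.989921
as a percentage: 0.989921 * 100 = 98.99%

Space savings = 1 - 495/49110 = 98.99%


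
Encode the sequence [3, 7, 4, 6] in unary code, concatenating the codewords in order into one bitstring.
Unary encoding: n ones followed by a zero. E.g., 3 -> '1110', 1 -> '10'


Encode each number as n ones followed by a terminating 0:
  3 -> 1110 (4 bits)
  7 -> 11111110 (8 bits)
  4 -> 11110 (5 bits)
  6 -> 1111110 (7 bits)
Total length = 4 + 8 + 5 + 7 = 24 bits.

Unary([3, 7, 4, 6]) = 111011111110111101111110 (24 bits)


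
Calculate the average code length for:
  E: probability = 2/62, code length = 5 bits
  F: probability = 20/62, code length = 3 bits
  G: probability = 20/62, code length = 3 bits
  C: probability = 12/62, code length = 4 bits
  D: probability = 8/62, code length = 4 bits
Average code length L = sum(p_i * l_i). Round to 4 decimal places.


Weighted contributions p_i * l_i:
  E: (2/62) * 5 = 10/62
  F: (20/62) * 3 = 60/62
  G: (20/62) * 3 = 60/62
  C: (12/62) * 4 = 48/62
  D: (8/62) * 4 = 32/62
Sum = (10 + 60 + 60 + 48 + 32)/62 = 210/62

L = 210/62 = 3.3871 bits/symbol


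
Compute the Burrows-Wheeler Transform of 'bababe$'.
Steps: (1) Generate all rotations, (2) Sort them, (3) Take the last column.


Rotations (sorted):
  0: $bababe -> last char: e
  1: ababe$b -> last char: b
  2: abe$bab -> last char: b
  3: bababe$ -> last char: $
  4: babe$ba -> last char: a
  5: be$baba -> last char: a
  6: e$babab -> last char: b


BWT = ebb$aab


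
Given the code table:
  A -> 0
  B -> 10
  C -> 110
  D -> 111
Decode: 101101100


Decoding:
10 -> B
110 -> C
110 -> C
0 -> A


Result: BCCA


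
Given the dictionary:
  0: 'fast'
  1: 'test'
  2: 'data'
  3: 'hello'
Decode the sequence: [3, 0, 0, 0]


Look up each index in the dictionary:
  3 -> 'hello'
  0 -> 'fast'
  0 -> 'fast'
  0 -> 'fast'

Decoded: "hello fast fast fast"


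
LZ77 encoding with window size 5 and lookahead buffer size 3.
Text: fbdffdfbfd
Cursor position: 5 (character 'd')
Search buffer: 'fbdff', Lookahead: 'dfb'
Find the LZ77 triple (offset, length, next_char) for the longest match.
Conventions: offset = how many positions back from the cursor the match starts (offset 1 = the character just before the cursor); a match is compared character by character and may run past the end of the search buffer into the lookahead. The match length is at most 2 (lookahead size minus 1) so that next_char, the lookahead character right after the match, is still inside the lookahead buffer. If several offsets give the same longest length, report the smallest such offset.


Try each offset into the search buffer:
  offset=1 (pos 4, char 'f'): match length 0
  offset=2 (pos 3, char 'f'): match length 0
  offset=3 (pos 2, char 'd'): match length 2
  offset=4 (pos 1, char 'b'): match length 0
  offset=5 (pos 0, char 'f'): match length 0
Longest match has length 2 at offset 3.
next_char = character at position 5 + 2 = 7 -> 'b'

Best match: offset=3, length=2 (matching 'df' starting at position 2)
LZ77 triple: (3, 2, 'b')


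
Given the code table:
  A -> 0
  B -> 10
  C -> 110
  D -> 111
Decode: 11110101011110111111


Decoding:
111 -> D
10 -> B
10 -> B
10 -> B
111 -> D
10 -> B
111 -> D
111 -> D


Result: DBBBDBDD


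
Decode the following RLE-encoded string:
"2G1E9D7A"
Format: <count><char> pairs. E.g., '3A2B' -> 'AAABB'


Expanding each <count><char> pair:
  2G -> 'GG'
  1E -> 'E'
  9D -> 'DDDDDDDDD'
  7A -> 'AAAAAAA'

Decoded = GGEDDDDDDDDDAAAAAAA


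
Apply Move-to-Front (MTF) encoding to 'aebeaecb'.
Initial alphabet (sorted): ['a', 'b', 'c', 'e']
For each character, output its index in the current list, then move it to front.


MTF encoding:
'a': index 0 in ['a', 'b', 'c', 'e'] -> ['a', 'b', 'c', 'e']
'e': index 3 in ['a', 'b', 'c', 'e'] -> ['e', 'a', 'b', 'c']
'b': index 2 in ['e', 'a', 'b', 'c'] -> ['b', 'e', 'a', 'c']
'e': index 1 in ['b', 'e', 'a', 'c'] -> ['e', 'b', 'a', 'c']
'a': index 2 in ['e', 'b', 'a', 'c'] -> ['a', 'e', 'b', 'c']
'e': index 1 in ['a', 'e', 'b', 'c'] -> ['e', 'a', 'b', 'c']
'c': index 3 in ['e', 'a', 'b', 'c'] -> ['c', 'e', 'a', 'b']
'b': index 3 in ['c', 'e', 'a', 'b'] -> ['b', 'c', 'e', 'a']


Output: [0, 3, 2, 1, 2, 1, 3, 3]


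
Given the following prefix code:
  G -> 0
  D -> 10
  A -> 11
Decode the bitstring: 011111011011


Decoding step by step:
Bits 0 -> G
Bits 11 -> A
Bits 11 -> A
Bits 10 -> D
Bits 11 -> A
Bits 0 -> G
Bits 11 -> A


Decoded message: GAADAGA


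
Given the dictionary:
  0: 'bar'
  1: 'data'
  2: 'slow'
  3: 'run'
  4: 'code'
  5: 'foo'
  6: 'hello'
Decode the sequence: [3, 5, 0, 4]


Look up each index in the dictionary:
  3 -> 'run'
  5 -> 'foo'
  0 -> 'bar'
  4 -> 'code'

Decoded: "run foo bar code"


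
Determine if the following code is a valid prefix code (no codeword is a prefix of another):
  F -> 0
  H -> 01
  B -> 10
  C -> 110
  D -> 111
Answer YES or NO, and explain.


Checking each pair (does one codeword prefix another?):
  F='0' vs H='01': prefix -- VIOLATION

NO -- this is NOT a valid prefix code. F (0) is a prefix of H (01).


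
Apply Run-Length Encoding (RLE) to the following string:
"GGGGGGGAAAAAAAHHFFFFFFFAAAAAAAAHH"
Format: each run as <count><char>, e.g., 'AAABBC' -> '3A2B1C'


Scanning runs left to right:
  i=0: run of 'G' x 7 -> '7G'
  i=7: run of 'A' x 7 -> '7A'
  i=14: run of 'H' x 2 -> '2H'
  i=16: run of 'F' x 7 -> '7F'
  i=23: run of 'A' x 8 -> '8A'
  i=31: run of 'H' x 2 -> '2H'

RLE = 7G7A2H7F8A2H


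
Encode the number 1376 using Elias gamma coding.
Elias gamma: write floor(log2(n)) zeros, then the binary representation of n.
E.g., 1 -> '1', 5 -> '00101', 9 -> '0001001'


num_bits = floor(log2(1376)) + 1 = 11
leading_zeros = num_bits - 1 = 10
binary(1376) = 10101100000

Elias gamma(1376) = '0000000000' + '10101100000' = 000000000010101100000 (21 bits)


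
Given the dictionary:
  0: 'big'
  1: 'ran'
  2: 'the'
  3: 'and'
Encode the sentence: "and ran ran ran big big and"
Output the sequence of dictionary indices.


Look up each word in the dictionary:
  'and' -> 3
  'ran' -> 1
  'ran' -> 1
  'ran' -> 1
  'big' -> 0
  'big' -> 0
  'and' -> 3

Encoded: [3, 1, 1, 1, 0, 0, 3]


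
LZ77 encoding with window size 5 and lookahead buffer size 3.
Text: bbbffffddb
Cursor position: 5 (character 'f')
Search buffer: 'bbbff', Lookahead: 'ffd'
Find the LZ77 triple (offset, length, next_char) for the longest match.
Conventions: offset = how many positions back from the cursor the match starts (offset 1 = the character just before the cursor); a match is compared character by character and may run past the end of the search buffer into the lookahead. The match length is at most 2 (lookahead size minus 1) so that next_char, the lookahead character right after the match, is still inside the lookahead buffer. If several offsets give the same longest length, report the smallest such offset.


Try each offset into the search buffer:
  offset=1 (pos 4, char 'f'): match length 2
  offset=2 (pos 3, char 'f'): match length 2
  offset=3 (pos 2, char 'b'): match length 0
  offset=4 (pos 1, char 'b'): match length 0
  offset=5 (pos 0, char 'b'): match length 0
Longest match has length 2, found at offsets 1, 2; take the smallest, offset 1.
next_char = character at position 5 + 2 = 7 -> 'd'

Best match: offset=1, length=2 (matching 'ff' starting at position 4)
LZ77 triple: (1, 2, 'd')


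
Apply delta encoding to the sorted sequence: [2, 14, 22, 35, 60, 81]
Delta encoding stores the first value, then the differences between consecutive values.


First value: 2
Deltas:
  14 - 2 = 12
  22 - 14 = 8
  35 - 22 = 13
  60 - 35 = 25
  81 - 60 = 21


Delta encoded: [2, 12, 8, 13, 25, 21]


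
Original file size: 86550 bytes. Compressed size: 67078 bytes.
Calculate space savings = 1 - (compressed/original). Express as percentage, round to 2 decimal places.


ratio = compressed/original = 67078/86550 = 0.77502
savings = 1 - ratio = 1 - 0.77502 = 0.22498
as a percentage: 0.22498 * 100 = 22.5%

Space savings = 1 - 67078/86550 = 22.5%


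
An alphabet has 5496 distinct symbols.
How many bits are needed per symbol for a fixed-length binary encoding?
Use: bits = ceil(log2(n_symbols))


log2(5496) = 12.4242
Bracket: 2^12 = 4096 < 5496 <= 2^13 = 8192
So ceil(log2(5496)) = 13

bits = ceil(log2(5496)) = ceil(12.4242) = 13 bits


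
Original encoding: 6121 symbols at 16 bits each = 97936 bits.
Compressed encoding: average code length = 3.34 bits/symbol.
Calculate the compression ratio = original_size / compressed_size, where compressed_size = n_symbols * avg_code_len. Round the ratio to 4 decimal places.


original_size = n_symbols * orig_bits = 6121 * 16 = 97936 bits
compressed_size = n_symbols * avg_code_len = 6121 * 3.34 = 20444.14 bits
ratio = original_size / compressed_size = 97936 / 20444.14 = 4.7904

Compression ratio = 4.7904


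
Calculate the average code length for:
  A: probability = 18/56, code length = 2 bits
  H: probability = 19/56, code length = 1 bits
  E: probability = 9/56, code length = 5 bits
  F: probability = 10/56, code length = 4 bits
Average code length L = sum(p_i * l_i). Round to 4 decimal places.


Weighted contributions p_i * l_i:
  A: (18/56) * 2 = 36/56
  H: (19/56) * 1 = 19/56
  E: (9/56) * 5 = 45/56
  F: (10/56) * 4 = 40/56
Sum = (36 + 19 + 45 + 40)/56 = 140/56

L = 140/56 = 2.5000 bits/symbol


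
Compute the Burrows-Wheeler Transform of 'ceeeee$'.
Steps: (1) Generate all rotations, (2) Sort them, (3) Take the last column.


Rotations (sorted):
  0: $ceeeee -> last char: e
  1: ceeeee$ -> last char: $
  2: e$ceeee -> last char: e
  3: ee$ceee -> last char: e
  4: eee$cee -> last char: e
  5: eeee$ce -> last char: e
  6: eeeee$c -> last char: c


BWT = e$eeeec


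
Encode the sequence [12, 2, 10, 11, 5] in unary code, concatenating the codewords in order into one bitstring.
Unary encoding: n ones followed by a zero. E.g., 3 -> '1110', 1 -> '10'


Encode each number as n ones followed by a terminating 0:
  12 -> 1111111111110 (13 bits)
  2 -> 110 (3 bits)
  10 -> 11111111110 (11 bits)
  11 -> 111111111110 (12 bits)
  5 -> 111110 (6 bits)
Total length = 13 + 3 + 11 + 12 + 6 = 45 bits.

Unary([12, 2, 10, 11, 5]) = 111111111111011011111111110111111111110111110 (45 bits)


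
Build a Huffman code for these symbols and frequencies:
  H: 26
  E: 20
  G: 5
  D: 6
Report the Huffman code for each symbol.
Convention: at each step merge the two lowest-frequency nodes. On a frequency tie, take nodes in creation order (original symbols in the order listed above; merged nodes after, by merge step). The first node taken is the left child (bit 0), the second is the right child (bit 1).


Huffman tree construction:
Step 1: Merge G(5) + D(6) = 11
Step 2: Merge (G+D)(11) + E(20) = 31
Step 3: Merge H(26) + ((G+D)+E)(31) = 57
Read each symbol's code off the tree from the root (left child = 0, right child = 1).

Codes:
  H: 0 (length 1)
  E: 11 (length 2)
  G: 100 (length 3)
  D: 101 (length 3)
Average code length: 99/57 = 1.7368 bits/symbol


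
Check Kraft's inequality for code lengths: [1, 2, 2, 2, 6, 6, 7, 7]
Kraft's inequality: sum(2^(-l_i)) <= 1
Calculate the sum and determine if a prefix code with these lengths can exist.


Sum = 2^(-1) + 2^(-2) + 2^(-2) + 2^(-2) + 2^(-6) + 2^(-6) + 2^(-7) + 2^(-7)
    = 0.5 + 0.25 + 0.25 + 0.25 + 0.015625 + 0.015625 + 0.0078125 + 0.0078125
    = 166/128 = 1.296875
Since 1.296875 > 1, Kraft's inequality is NOT satisfied.
A prefix code with these lengths CANNOT exist.

Kraft sum = 1.296875. Not satisfied.


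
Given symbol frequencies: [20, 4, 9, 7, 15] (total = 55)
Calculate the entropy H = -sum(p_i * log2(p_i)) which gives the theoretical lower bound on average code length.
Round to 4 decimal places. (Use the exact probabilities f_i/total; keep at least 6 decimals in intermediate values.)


Per-symbol terms -p_i * log2(p_i) with p_i = f_i/55:
  p = 20/55 = 0.363636: log2(p) = -1.459432, -p*log2(p) = 0.530702
  p = 4/55 = 0.072727: log2(p) = -3.781360, -p*log2(p) = 0.275008
  p = 9/55 = 0.163636: log2(p) = -2.611435, -p*log2(p) = 0.427326
  p = 7/55 = 0.127273: log2(p) = -2.974005, -p*log2(p) = 0.378510
  p = 15/55 = 0.272727: log2(p) = -1.874469, -p*log2(p) = 0.511219
H = 0.530702 + 0.275008 + 0.427326 + 0.378510 + 0.511219 = 2.122765

H = 2.1228 bits/symbol


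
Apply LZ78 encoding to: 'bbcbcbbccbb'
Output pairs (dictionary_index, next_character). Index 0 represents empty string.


LZ78 encoding steps:
Dictionary: {0: ''}
Step 1: w='' (idx 0), next='b' -> output (0, 'b'), add 'b' as idx 1
Step 2: w='b' (idx 1), next='c' -> output (1, 'c'), add 'bc' as idx 2
Step 3: w='bc' (idx 2), next='b' -> output (2, 'b'), add 'bcb' as idx 3
Step 4: w='bc' (idx 2), next='c' -> output (2, 'c'), add 'bcc' as idx 4
Step 5: w='b' (idx 1), next='b' -> output (1, 'b'), add 'bb' as idx 5


Encoded: [(0, 'b'), (1, 'c'), (2, 'b'), (2, 'c'), (1, 'b')]


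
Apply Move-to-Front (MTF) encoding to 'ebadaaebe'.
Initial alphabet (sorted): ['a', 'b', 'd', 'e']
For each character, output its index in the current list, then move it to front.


MTF encoding:
'e': index 3 in ['a', 'b', 'd', 'e'] -> ['e', 'a', 'b', 'd']
'b': index 2 in ['e', 'a', 'b', 'd'] -> ['b', 'e', 'a', 'd']
'a': index 2 in ['b', 'e', 'a', 'd'] -> ['a', 'b', 'e', 'd']
'd': index 3 in ['a', 'b', 'e', 'd'] -> ['d', 'a', 'b', 'e']
'a': index 1 in ['d', 'a', 'b', 'e'] -> ['a', 'd', 'b', 'e']
'a': index 0 in ['a', 'd', 'b', 'e'] -> ['a', 'd', 'b', 'e']
'e': index 3 in ['a', 'd', 'b', 'e'] -> ['e', 'a', 'd', 'b']
'b': index 3 in ['e', 'a', 'd', 'b'] -> ['b', 'e', 'a', 'd']
'e': index 1 in ['b', 'e', 'a', 'd'] -> ['e', 'b', 'a', 'd']


Output: [3, 2, 2, 3, 1, 0, 3, 3, 1]


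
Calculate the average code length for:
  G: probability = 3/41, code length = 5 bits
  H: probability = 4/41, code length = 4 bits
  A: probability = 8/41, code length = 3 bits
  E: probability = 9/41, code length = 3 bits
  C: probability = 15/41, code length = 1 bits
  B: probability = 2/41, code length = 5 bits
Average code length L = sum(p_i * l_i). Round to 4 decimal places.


Weighted contributions p_i * l_i:
  G: (3/41) * 5 = 15/41
  H: (4/41) * 4 = 16/41
  A: (8/41) * 3 = 24/41
  E: (9/41) * 3 = 27/41
  C: (15/41) * 1 = 15/41
  B: (2/41) * 5 = 10/41
Sum = (15 + 16 + 24 + 27 + 15 + 10)/41 = 107/41

L = 107/41 = 2.6098 bits/symbol


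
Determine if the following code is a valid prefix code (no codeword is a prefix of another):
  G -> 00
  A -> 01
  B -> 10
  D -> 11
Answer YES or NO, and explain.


Checking each pair (does one codeword prefix another?):
  G='00' vs A='01': no prefix
  G='00' vs B='10': no prefix
  G='00' vs D='11': no prefix
  A='01' vs G='00': no prefix
  A='01' vs B='10': no prefix
  A='01' vs D='11': no prefix
  B='10' vs G='00': no prefix
  B='10' vs A='01': no prefix
  B='10' vs D='11': no prefix
  D='11' vs G='00': no prefix
  D='11' vs A='01': no prefix
  D='11' vs B='10': no prefix
No violation found over all pairs.

YES -- this is a valid prefix code. No codeword is a prefix of any other codeword.


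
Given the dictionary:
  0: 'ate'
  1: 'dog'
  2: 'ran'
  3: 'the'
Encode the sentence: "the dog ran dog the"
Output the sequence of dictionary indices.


Look up each word in the dictionary:
  'the' -> 3
  'dog' -> 1
  'ran' -> 2
  'dog' -> 1
  'the' -> 3

Encoded: [3, 1, 2, 1, 3]


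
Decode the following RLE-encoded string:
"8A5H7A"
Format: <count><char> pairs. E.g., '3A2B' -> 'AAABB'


Expanding each <count><char> pair:
  8A -> 'AAAAAAAA'
  5H -> 'HHHHH'
  7A -> 'AAAAAAA'

Decoded = AAAAAAAAHHHHHAAAAAAA


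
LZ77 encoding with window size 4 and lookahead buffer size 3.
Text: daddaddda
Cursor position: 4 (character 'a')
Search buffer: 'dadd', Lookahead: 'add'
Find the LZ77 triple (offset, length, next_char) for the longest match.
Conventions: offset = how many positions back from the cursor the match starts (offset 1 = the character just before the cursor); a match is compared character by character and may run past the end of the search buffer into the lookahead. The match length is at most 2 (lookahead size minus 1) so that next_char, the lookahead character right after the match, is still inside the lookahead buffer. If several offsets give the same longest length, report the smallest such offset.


Try each offset into the search buffer:
  offset=1 (pos 3, char 'd'): match length 0
  offset=2 (pos 2, char 'd'): match length 0
  offset=3 (pos 1, char 'a'): match length 2
  offset=4 (pos 0, char 'd'): match length 0
Longest match has length 2 at offset 3.
next_char = character at position 4 + 2 = 6 -> 'd'

Best match: offset=3, length=2 (matching 'ad' starting at position 1)
LZ77 triple: (3, 2, 'd')


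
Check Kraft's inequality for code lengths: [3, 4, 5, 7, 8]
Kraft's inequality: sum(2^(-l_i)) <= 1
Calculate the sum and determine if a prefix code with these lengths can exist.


Sum = 2^(-3) + 2^(-4) + 2^(-5) + 2^(-7) + 2^(-8)
    = 0.125 + 0.0625 + 0.03125 + 0.0078125 + 0.00390625
    = 59/256 = 0.23046875
Since 0.23046875 <= 1, Kraft's inequality IS satisfied.
A prefix code with these lengths CAN exist.

Kraft sum = 0.23046875. Satisfied.


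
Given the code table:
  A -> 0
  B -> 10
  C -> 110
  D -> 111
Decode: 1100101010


Decoding:
110 -> C
0 -> A
10 -> B
10 -> B
10 -> B


Result: CABBB


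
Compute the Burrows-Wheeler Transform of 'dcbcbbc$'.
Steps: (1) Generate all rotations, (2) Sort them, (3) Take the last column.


Rotations (sorted):
  0: $dcbcbbc -> last char: c
  1: bbc$dcbc -> last char: c
  2: bc$dcbcb -> last char: b
  3: bcbbc$dc -> last char: c
  4: c$dcbcbb -> last char: b
  5: cbbc$dcb -> last char: b
  6: cbcbbc$d -> last char: d
  7: dcbcbbc$ -> last char: $


BWT = ccbcbbd$


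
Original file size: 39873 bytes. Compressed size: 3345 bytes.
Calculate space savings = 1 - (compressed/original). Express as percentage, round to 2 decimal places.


ratio = compressed/original = 3345/39873 = 0.083891
savings = 1 - ratio = 1 - 0.083891 = 0.916109
as a percentage: 0.916109 * 100 = 91.61%

Space savings = 1 - 3345/39873 = 91.61%


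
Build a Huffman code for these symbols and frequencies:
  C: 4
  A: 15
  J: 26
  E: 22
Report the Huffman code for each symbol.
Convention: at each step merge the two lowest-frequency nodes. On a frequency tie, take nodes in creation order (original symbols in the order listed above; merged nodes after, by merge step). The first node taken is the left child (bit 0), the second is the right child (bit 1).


Huffman tree construction:
Step 1: Merge C(4) + A(15) = 19
Step 2: Merge (C+A)(19) + E(22) = 41
Step 3: Merge J(26) + ((C+A)+E)(41) = 67
Read each symbol's code off the tree from the root (left child = 0, right child = 1).

Codes:
  C: 100 (length 3)
  A: 101 (length 3)
  J: 0 (length 1)
  E: 11 (length 2)
Average code length: 127/67 = 1.8955 bits/symbol


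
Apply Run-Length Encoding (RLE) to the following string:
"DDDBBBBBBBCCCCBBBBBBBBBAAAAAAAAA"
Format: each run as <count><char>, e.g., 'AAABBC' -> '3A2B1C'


Scanning runs left to right:
  i=0: run of 'D' x 3 -> '3D'
  i=3: run of 'B' x 7 -> '7B'
  i=10: run of 'C' x 4 -> '4C'
  i=14: run of 'B' x 9 -> '9B'
  i=23: run of 'A' x 9 -> '9A'

RLE = 3D7B4C9B9A


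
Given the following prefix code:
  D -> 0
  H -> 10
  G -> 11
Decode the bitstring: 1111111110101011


Decoding step by step:
Bits 11 -> G
Bits 11 -> G
Bits 11 -> G
Bits 11 -> G
Bits 10 -> H
Bits 10 -> H
Bits 10 -> H
Bits 11 -> G


Decoded message: GGGGHHHG


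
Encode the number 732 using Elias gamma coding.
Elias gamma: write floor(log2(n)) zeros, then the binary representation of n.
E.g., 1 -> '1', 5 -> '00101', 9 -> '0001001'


num_bits = floor(log2(732)) + 1 = 10
leading_zeros = num_bits - 1 = 9
binary(732) = 1011011100

Elias gamma(732) = '000000000' + '1011011100' = 0000000001011011100 (19 bits)


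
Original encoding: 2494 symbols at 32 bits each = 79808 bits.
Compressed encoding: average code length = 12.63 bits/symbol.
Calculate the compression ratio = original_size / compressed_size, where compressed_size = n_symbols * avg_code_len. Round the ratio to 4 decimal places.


original_size = n_symbols * orig_bits = 2494 * 32 = 79808 bits
compressed_size = n_symbols * avg_code_len = 2494 * 12.63 = 31499.22 bits
ratio = original_size / compressed_size = 79808 / 31499.22 = 2.5337

Compression ratio = 2.5337


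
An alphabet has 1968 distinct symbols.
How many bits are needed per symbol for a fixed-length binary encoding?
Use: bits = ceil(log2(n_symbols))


log2(1968) = 10.9425
Bracket: 2^10 = 1024 < 1968 <= 2^11 = 2048
So ceil(log2(1968)) = 11

bits = ceil(log2(1968)) = ceil(10.9425) = 11 bits


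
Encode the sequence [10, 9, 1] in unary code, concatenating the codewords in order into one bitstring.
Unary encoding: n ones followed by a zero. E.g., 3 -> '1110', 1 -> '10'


Encode each number as n ones followed by a terminating 0:
  10 -> 11111111110 (11 bits)
  9 -> 1111111110 (10 bits)
  1 -> 10 (2 bits)
Total length = 11 + 10 + 2 = 23 bits.

Unary([10, 9, 1]) = 11111111110111111111010 (23 bits)


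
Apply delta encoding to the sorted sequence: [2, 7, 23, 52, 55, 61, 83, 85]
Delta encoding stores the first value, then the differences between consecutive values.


First value: 2
Deltas:
  7 - 2 = 5
  23 - 7 = 16
  52 - 23 = 29
  55 - 52 = 3
  61 - 55 = 6
  83 - 61 = 22
  85 - 83 = 2


Delta encoded: [2, 5, 16, 29, 3, 6, 22, 2]


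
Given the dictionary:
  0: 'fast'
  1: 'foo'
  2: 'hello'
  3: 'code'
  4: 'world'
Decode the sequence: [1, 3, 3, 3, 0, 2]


Look up each index in the dictionary:
  1 -> 'foo'
  3 -> 'code'
  3 -> 'code'
  3 -> 'code'
  0 -> 'fast'
  2 -> 'hello'

Decoded: "foo code code code fast hello"


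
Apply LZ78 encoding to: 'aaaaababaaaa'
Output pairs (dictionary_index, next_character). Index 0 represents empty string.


LZ78 encoding steps:
Dictionary: {0: ''}
Step 1: w='' (idx 0), next='a' -> output (0, 'a'), add 'a' as idx 1
Step 2: w='a' (idx 1), next='a' -> output (1, 'a'), add 'aa' as idx 2
Step 3: w='aa' (idx 2), next='b' -> output (2, 'b'), add 'aab' as idx 3
Step 4: w='a' (idx 1), next='b' -> output (1, 'b'), add 'ab' as idx 4
Step 5: w='aa' (idx 2), next='a' -> output (2, 'a'), add 'aaa' as idx 5
Step 6: w='a' (idx 1), end of input -> output (1, '')


Encoded: [(0, 'a'), (1, 'a'), (2, 'b'), (1, 'b'), (2, 'a'), (1, '')]


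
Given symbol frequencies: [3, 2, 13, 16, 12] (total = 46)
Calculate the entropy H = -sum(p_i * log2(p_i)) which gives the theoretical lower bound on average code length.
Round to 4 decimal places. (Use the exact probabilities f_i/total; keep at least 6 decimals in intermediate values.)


Per-symbol terms -p_i * log2(p_i) with p_i = f_i/46:
  p = 3/46 = 0.065217: log2(p) = -3.938599, -p*log2(p) = 0.256865
  p = 2/46 = 0.043478: log2(p) = -4.523562, -p*log2(p) = 0.196677
  p = 13/46 = 0.282609: log2(p) = -1.823122, -p*log2(p) = 0.515230
  p = 16/46 = 0.347826: log2(p) = -1.523562, -p*log2(p) = 0.529935
  p = 12/46 = 0.260870: log2(p) = -1.938599, -p*log2(p) = 0.505722
H = 0.256865 + 0.196677 + 0.515230 + 0.529935 + 0.505722 = 2.004429

H = 2.0044 bits/symbol


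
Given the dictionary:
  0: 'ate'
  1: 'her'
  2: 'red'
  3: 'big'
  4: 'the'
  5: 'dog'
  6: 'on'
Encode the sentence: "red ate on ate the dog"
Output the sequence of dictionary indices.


Look up each word in the dictionary:
  'red' -> 2
  'ate' -> 0
  'on' -> 6
  'ate' -> 0
  'the' -> 4
  'dog' -> 5

Encoded: [2, 0, 6, 0, 4, 5]


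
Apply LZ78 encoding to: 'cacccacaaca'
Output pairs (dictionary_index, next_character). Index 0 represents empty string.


LZ78 encoding steps:
Dictionary: {0: ''}
Step 1: w='' (idx 0), next='c' -> output (0, 'c'), add 'c' as idx 1
Step 2: w='' (idx 0), next='a' -> output (0, 'a'), add 'a' as idx 2
Step 3: w='c' (idx 1), next='c' -> output (1, 'c'), add 'cc' as idx 3
Step 4: w='c' (idx 1), next='a' -> output (1, 'a'), add 'ca' as idx 4
Step 5: w='ca' (idx 4), next='a' -> output (4, 'a'), add 'caa' as idx 5
Step 6: w='ca' (idx 4), end of input -> output (4, '')


Encoded: [(0, 'c'), (0, 'a'), (1, 'c'), (1, 'a'), (4, 'a'), (4, '')]


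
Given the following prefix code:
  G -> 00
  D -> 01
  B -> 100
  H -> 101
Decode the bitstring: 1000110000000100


Decoding step by step:
Bits 100 -> B
Bits 01 -> D
Bits 100 -> B
Bits 00 -> G
Bits 00 -> G
Bits 01 -> D
Bits 00 -> G


Decoded message: BDBGGDG


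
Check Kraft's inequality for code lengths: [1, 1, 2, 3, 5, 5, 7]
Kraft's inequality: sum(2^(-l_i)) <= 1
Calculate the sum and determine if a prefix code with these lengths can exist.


Sum = 2^(-1) + 2^(-1) + 2^(-2) + 2^(-3) + 2^(-5) + 2^(-5) + 2^(-7)
    = 0.5 + 0.5 + 0.25 + 0.125 + 0.03125 + 0.03125 + 0.0078125
    = 185/128 = 1.4453125
Since 1.4453125 > 1, Kraft's inequality is NOT satisfied.
A prefix code with these lengths CANNOT exist.

Kraft sum = 1.4453125. Not satisfied.
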